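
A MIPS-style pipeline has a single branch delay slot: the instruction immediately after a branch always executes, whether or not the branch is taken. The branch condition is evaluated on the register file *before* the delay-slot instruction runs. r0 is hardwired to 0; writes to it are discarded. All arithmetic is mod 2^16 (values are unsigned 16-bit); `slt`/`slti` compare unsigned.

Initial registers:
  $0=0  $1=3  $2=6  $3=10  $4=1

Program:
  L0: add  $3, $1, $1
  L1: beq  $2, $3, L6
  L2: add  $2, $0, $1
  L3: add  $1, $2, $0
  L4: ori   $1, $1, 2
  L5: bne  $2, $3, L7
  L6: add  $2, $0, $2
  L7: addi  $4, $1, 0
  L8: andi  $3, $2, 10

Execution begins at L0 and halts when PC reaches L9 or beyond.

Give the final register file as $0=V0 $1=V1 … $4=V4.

PC=0  add  $3, $1, $1        | $0=0 $1=3 $2=6 $3=6 $4=1
PC=1  beq  $2, $3, L6        | $0=0 $1=3 $2=6 $3=6 $4=1  [TAKEN]
PC=2  add  $2, $0, $1        | $0=0 $1=3 $2=3 $3=6 $4=1
PC=6  add  $2, $0, $2        | $0=0 $1=3 $2=3 $3=6 $4=1
PC=7  addi  $4, $1, 0        | $0=0 $1=3 $2=3 $3=6 $4=3
PC=8  andi  $3, $2, 10       | $0=0 $1=3 $2=3 $3=2 $4=3

$0=0 $1=3 $2=3 $3=2 $4=3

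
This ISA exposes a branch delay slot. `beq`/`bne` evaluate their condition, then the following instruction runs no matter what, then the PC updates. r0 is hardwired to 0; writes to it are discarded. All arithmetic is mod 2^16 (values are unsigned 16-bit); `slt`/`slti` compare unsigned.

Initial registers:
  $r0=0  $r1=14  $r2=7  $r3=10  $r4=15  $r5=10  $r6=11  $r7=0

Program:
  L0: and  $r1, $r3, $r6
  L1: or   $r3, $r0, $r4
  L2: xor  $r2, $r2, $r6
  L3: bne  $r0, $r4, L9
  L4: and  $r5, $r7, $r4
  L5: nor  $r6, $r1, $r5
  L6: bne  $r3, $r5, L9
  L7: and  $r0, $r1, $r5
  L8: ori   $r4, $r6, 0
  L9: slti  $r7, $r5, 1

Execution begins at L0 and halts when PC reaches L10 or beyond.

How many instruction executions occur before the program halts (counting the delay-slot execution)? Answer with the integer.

6

  step pc=0: and  $r1, $r3, $r6  regs=(0,10,7,10,15,10,11,0)
  step pc=1: or   $r3, $r0, $r4  regs=(0,10,7,15,15,10,11,0)
  step pc=2: xor  $r2, $r2, $r6  regs=(0,10,12,15,15,10,11,0)
  step pc=3: bne  $r0, $r4, L9  cond=T  regs=(0,10,12,15,15,10,11,0)
  step pc=4: and  $r5, $r7, $r4  regs=(0,10,12,15,15,0,11,0)
  step pc=9: slti  $r7, $r5, 1  regs=(0,10,12,15,15,0,11,1)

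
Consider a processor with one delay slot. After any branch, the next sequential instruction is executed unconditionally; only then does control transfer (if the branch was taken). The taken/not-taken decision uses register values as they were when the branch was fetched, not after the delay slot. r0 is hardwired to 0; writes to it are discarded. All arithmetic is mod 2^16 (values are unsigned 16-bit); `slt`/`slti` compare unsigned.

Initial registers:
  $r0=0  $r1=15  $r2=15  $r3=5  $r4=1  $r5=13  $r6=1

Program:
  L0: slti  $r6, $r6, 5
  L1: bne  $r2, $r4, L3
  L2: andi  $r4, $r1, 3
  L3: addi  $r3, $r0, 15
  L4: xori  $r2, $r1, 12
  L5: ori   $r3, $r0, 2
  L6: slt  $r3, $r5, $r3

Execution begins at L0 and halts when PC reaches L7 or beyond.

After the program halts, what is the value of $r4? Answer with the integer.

3

#0 slti  $r6, $r6, 5 ; 0/15/15/5/1/13/1
#1 bne  $r2, $r4, L3 ; 0/15/15/5/1/13/1 ; →target
#2 andi  $r4, $r1, 3 ; 0/15/15/5/3/13/1
#3 addi  $r3, $r0, 15 ; 0/15/15/15/3/13/1
#4 xori  $r2, $r1, 12 ; 0/15/3/15/3/13/1
#5 ori   $r3, $r0, 2 ; 0/15/3/2/3/13/1
#6 slt  $r3, $r5, $r3 ; 0/15/3/0/3/13/1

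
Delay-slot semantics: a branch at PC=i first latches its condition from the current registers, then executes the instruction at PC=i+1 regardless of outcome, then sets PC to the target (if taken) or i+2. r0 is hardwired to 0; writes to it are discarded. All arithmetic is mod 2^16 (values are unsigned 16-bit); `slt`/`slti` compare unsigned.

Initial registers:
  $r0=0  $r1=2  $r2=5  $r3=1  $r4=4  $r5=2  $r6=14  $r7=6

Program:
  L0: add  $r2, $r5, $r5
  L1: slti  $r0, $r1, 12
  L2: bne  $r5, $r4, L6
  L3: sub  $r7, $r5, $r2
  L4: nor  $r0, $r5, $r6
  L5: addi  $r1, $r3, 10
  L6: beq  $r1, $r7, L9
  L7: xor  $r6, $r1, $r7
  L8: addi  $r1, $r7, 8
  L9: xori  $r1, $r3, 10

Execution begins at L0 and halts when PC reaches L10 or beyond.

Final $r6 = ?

65532

  step pc=0: add  $r2, $r5, $r5  regs=(0,2,4,1,4,2,14,6)
  step pc=1: slti  $r0, $r1, 12  regs=(0,2,4,1,4,2,14,6)
  step pc=2: bne  $r5, $r4, L6  cond=T  regs=(0,2,4,1,4,2,14,6)
  step pc=3: sub  $r7, $r5, $r2  regs=(0,2,4,1,4,2,14,65534)
  step pc=6: beq  $r1, $r7, L9  cond=F  regs=(0,2,4,1,4,2,14,65534)
  step pc=7: xor  $r6, $r1, $r7  regs=(0,2,4,1,4,2,65532,65534)
  step pc=8: addi  $r1, $r7, 8  regs=(0,6,4,1,4,2,65532,65534)
  step pc=9: xori  $r1, $r3, 10  regs=(0,11,4,1,4,2,65532,65534)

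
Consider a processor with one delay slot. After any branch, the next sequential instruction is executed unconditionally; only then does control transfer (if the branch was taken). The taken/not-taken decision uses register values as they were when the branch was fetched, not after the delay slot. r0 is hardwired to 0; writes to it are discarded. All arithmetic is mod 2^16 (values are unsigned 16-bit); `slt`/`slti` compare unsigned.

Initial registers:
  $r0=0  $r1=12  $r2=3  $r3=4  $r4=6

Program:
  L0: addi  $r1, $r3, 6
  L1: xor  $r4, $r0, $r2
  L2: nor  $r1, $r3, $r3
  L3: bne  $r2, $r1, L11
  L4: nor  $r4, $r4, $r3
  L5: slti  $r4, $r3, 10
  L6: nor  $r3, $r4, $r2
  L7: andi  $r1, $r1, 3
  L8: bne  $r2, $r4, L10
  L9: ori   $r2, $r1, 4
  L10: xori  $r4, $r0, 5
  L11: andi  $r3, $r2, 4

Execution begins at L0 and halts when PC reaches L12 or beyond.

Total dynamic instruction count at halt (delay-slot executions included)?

6

  step pc=0: addi  $r1, $r3, 6  regs=(0,10,3,4,6)
  step pc=1: xor  $r4, $r0, $r2  regs=(0,10,3,4,3)
  step pc=2: nor  $r1, $r3, $r3  regs=(0,65531,3,4,3)
  step pc=3: bne  $r2, $r1, L11  cond=T  regs=(0,65531,3,4,3)
  step pc=4: nor  $r4, $r4, $r3  regs=(0,65531,3,4,65528)
  step pc=11: andi  $r3, $r2, 4  regs=(0,65531,3,0,65528)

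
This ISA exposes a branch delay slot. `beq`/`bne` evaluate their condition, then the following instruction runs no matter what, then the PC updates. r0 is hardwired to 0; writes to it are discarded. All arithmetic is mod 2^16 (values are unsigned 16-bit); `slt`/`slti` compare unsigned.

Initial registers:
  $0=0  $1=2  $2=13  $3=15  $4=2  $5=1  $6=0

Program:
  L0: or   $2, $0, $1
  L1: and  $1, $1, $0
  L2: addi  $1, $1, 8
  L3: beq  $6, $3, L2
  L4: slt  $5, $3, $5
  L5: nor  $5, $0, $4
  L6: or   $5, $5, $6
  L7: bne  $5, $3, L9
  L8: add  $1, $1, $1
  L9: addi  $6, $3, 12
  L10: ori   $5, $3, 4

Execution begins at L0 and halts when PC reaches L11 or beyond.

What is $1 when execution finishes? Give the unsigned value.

#0 or   $2, $0, $1 ; 0/2/2/15/2/1/0
#1 and  $1, $1, $0 ; 0/0/2/15/2/1/0
#2 addi  $1, $1, 8 ; 0/8/2/15/2/1/0
#3 beq  $6, $3, L2 ; 0/8/2/15/2/1/0 ; →fallthru
#4 slt  $5, $3, $5 ; 0/8/2/15/2/0/0
#5 nor  $5, $0, $4 ; 0/8/2/15/2/65533/0
#6 or   $5, $5, $6 ; 0/8/2/15/2/65533/0
#7 bne  $5, $3, L9 ; 0/8/2/15/2/65533/0 ; →target
#8 add  $1, $1, $1 ; 0/16/2/15/2/65533/0
#9 addi  $6, $3, 12 ; 0/16/2/15/2/65533/27
#10 ori   $5, $3, 4 ; 0/16/2/15/2/15/27

16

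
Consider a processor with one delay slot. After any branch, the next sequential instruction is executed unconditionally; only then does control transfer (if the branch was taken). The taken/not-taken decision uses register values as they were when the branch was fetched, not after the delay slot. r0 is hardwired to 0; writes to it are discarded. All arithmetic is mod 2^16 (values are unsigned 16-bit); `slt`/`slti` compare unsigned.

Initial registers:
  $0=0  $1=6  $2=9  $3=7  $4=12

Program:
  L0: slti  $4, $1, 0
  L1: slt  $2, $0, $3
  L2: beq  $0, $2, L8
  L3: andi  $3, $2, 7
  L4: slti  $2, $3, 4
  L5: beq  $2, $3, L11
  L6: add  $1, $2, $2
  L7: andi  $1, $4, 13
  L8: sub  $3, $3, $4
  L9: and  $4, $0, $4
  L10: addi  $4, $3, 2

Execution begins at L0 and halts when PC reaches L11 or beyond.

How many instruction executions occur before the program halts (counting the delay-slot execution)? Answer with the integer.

7

  step pc=0: slti  $4, $1, 0  regs=(0,6,9,7,0)
  step pc=1: slt  $2, $0, $3  regs=(0,6,1,7,0)
  step pc=2: beq  $0, $2, L8  cond=F  regs=(0,6,1,7,0)
  step pc=3: andi  $3, $2, 7  regs=(0,6,1,1,0)
  step pc=4: slti  $2, $3, 4  regs=(0,6,1,1,0)
  step pc=5: beq  $2, $3, L11  cond=T  regs=(0,6,1,1,0)
  step pc=6: add  $1, $2, $2  regs=(0,2,1,1,0)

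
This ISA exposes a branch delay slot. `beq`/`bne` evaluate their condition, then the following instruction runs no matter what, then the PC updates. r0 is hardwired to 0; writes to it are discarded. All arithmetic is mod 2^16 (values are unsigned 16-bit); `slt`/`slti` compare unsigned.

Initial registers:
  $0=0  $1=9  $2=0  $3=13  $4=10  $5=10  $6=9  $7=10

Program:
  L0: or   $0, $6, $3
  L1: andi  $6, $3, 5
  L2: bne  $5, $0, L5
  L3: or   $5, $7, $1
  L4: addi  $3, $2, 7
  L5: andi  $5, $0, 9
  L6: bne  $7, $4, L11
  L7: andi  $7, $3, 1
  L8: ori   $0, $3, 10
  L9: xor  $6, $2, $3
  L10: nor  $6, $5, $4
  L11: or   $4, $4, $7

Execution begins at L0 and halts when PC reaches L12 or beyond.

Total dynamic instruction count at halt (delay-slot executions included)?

11

PC=0  or   $0, $6, $3        | $0=0 $1=9 $2=0 $3=13 $4=10 $5=10 $6=9 $7=10
PC=1  andi  $6, $3, 5        | $0=0 $1=9 $2=0 $3=13 $4=10 $5=10 $6=5 $7=10
PC=2  bne  $5, $0, L5        | $0=0 $1=9 $2=0 $3=13 $4=10 $5=10 $6=5 $7=10  [TAKEN]
PC=3  or   $5, $7, $1        | $0=0 $1=9 $2=0 $3=13 $4=10 $5=11 $6=5 $7=10
PC=5  andi  $5, $0, 9        | $0=0 $1=9 $2=0 $3=13 $4=10 $5=0 $6=5 $7=10
PC=6  bne  $7, $4, L11       | $0=0 $1=9 $2=0 $3=13 $4=10 $5=0 $6=5 $7=10  [not taken]
PC=7  andi  $7, $3, 1        | $0=0 $1=9 $2=0 $3=13 $4=10 $5=0 $6=5 $7=1
PC=8  ori   $0, $3, 10       | $0=0 $1=9 $2=0 $3=13 $4=10 $5=0 $6=5 $7=1
PC=9  xor  $6, $2, $3        | $0=0 $1=9 $2=0 $3=13 $4=10 $5=0 $6=13 $7=1
PC=10 nor  $6, $5, $4        | $0=0 $1=9 $2=0 $3=13 $4=10 $5=0 $6=65525 $7=1
PC=11 or   $4, $4, $7        | $0=0 $1=9 $2=0 $3=13 $4=11 $5=0 $6=65525 $7=1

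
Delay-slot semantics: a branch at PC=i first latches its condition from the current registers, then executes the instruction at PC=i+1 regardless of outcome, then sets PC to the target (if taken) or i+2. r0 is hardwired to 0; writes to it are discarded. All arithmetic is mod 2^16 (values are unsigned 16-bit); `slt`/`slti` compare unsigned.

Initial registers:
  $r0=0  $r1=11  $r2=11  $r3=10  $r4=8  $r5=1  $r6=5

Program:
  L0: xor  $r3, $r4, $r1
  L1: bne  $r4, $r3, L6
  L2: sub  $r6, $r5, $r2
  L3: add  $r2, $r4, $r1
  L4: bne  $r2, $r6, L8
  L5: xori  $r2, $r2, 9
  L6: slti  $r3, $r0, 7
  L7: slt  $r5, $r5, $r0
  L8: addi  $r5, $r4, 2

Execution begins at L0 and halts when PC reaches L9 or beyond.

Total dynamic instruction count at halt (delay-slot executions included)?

[0] xor  $r3, $r4, $r1  →  {$r0:0, $r1:11, $r2:11, $r3:3, $r4:8, $r5:1, $r6:5}
[1] bne  $r4, $r3, L6  →  {$r0:0, $r1:11, $r2:11, $r3:3, $r4:8, $r5:1, $r6:5}  ⟨branch taken⟩
[2] sub  $r6, $r5, $r2  →  {$r0:0, $r1:11, $r2:11, $r3:3, $r4:8, $r5:1, $r6:65526}
[6] slti  $r3, $r0, 7  →  {$r0:0, $r1:11, $r2:11, $r3:1, $r4:8, $r5:1, $r6:65526}
[7] slt  $r5, $r5, $r0  →  {$r0:0, $r1:11, $r2:11, $r3:1, $r4:8, $r5:0, $r6:65526}
[8] addi  $r5, $r4, 2  →  {$r0:0, $r1:11, $r2:11, $r3:1, $r4:8, $r5:10, $r6:65526}

6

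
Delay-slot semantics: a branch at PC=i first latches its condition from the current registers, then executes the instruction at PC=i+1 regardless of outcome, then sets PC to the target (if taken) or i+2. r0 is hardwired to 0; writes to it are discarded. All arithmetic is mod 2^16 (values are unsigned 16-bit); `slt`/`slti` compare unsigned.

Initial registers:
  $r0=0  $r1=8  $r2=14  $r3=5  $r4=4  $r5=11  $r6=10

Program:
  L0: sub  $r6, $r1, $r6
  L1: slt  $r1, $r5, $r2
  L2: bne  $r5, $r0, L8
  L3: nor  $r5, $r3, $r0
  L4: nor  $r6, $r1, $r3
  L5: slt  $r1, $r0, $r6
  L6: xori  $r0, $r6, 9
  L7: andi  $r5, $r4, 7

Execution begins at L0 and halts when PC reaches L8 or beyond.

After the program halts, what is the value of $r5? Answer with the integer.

  step pc=0: sub  $r6, $r1, $r6  regs=(0,8,14,5,4,11,65534)
  step pc=1: slt  $r1, $r5, $r2  regs=(0,1,14,5,4,11,65534)
  step pc=2: bne  $r5, $r0, L8  cond=T  regs=(0,1,14,5,4,11,65534)
  step pc=3: nor  $r5, $r3, $r0  regs=(0,1,14,5,4,65530,65534)

65530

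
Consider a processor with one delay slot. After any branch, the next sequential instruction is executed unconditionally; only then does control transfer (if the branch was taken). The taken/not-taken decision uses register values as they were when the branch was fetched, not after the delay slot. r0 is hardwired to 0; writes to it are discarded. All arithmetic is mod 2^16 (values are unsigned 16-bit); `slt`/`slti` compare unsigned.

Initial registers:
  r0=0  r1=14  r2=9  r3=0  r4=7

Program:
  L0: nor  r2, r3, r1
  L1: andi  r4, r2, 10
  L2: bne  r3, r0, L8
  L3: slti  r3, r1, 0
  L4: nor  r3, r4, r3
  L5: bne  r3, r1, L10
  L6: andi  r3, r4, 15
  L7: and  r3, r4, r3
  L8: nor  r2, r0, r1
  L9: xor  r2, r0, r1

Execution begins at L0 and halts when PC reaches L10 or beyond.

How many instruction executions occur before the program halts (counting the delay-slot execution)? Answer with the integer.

PC=0  nor  r2, r3, r1        | r0=0 r1=14 r2=65521 r3=0 r4=7
PC=1  andi  r4, r2, 10       | r0=0 r1=14 r2=65521 r3=0 r4=0
PC=2  bne  r3, r0, L8        | r0=0 r1=14 r2=65521 r3=0 r4=0  [not taken]
PC=3  slti  r3, r1, 0        | r0=0 r1=14 r2=65521 r3=0 r4=0
PC=4  nor  r3, r4, r3        | r0=0 r1=14 r2=65521 r3=65535 r4=0
PC=5  bne  r3, r1, L10       | r0=0 r1=14 r2=65521 r3=65535 r4=0  [TAKEN]
PC=6  andi  r3, r4, 15       | r0=0 r1=14 r2=65521 r3=0 r4=0

7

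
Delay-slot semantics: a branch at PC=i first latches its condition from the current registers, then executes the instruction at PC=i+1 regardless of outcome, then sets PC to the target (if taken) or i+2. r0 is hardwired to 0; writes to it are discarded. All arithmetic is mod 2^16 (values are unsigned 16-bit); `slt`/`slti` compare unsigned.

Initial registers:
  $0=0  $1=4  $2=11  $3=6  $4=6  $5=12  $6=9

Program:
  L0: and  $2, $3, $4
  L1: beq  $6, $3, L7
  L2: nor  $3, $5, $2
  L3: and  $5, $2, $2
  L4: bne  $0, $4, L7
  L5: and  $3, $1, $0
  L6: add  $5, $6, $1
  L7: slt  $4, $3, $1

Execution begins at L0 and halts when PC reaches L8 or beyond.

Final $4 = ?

[0] and  $2, $3, $4  →  {$0:0, $1:4, $2:6, $3:6, $4:6, $5:12, $6:9}
[1] beq  $6, $3, L7  →  {$0:0, $1:4, $2:6, $3:6, $4:6, $5:12, $6:9}  ⟨branch fallthrough⟩
[2] nor  $3, $5, $2  →  {$0:0, $1:4, $2:6, $3:65521, $4:6, $5:12, $6:9}
[3] and  $5, $2, $2  →  {$0:0, $1:4, $2:6, $3:65521, $4:6, $5:6, $6:9}
[4] bne  $0, $4, L7  →  {$0:0, $1:4, $2:6, $3:65521, $4:6, $5:6, $6:9}  ⟨branch taken⟩
[5] and  $3, $1, $0  →  {$0:0, $1:4, $2:6, $3:0, $4:6, $5:6, $6:9}
[7] slt  $4, $3, $1  →  {$0:0, $1:4, $2:6, $3:0, $4:1, $5:6, $6:9}

1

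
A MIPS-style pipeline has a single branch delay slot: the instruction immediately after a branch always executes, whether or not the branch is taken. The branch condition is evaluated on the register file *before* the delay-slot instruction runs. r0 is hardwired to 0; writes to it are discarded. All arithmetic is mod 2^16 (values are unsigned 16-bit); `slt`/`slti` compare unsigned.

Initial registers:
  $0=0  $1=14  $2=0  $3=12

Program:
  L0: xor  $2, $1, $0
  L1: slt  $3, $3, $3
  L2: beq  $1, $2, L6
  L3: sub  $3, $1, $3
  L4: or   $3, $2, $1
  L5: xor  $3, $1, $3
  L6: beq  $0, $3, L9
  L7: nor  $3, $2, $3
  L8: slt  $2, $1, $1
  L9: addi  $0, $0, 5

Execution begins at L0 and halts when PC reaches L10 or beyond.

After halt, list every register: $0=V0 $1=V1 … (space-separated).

$0=0 $1=14 $2=0 $3=65521

[0] xor  $2, $1, $0  →  {$0:0, $1:14, $2:14, $3:12}
[1] slt  $3, $3, $3  →  {$0:0, $1:14, $2:14, $3:0}
[2] beq  $1, $2, L6  →  {$0:0, $1:14, $2:14, $3:0}  ⟨branch taken⟩
[3] sub  $3, $1, $3  →  {$0:0, $1:14, $2:14, $3:14}
[6] beq  $0, $3, L9  →  {$0:0, $1:14, $2:14, $3:14}  ⟨branch fallthrough⟩
[7] nor  $3, $2, $3  →  {$0:0, $1:14, $2:14, $3:65521}
[8] slt  $2, $1, $1  →  {$0:0, $1:14, $2:0, $3:65521}
[9] addi  $0, $0, 5  →  {$0:0, $1:14, $2:0, $3:65521}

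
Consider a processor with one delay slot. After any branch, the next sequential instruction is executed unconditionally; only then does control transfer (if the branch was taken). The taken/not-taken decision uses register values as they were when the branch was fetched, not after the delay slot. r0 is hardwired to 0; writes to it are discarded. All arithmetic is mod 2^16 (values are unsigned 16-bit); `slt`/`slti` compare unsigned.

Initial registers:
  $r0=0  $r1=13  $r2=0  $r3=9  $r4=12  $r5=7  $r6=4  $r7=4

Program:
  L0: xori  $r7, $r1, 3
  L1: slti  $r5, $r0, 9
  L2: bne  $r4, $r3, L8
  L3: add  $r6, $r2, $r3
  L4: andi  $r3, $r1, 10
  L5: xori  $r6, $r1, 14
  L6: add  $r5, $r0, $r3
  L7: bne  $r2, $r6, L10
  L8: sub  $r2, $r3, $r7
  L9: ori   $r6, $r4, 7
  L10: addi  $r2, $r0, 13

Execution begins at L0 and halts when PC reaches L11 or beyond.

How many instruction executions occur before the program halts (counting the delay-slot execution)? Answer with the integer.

7

PC=0  xori  $r7, $r1, 3      | $r0=0 $r1=13 $r2=0 $r3=9 $r4=12 $r5=7 $r6=4 $r7=14
PC=1  slti  $r5, $r0, 9      | $r0=0 $r1=13 $r2=0 $r3=9 $r4=12 $r5=1 $r6=4 $r7=14
PC=2  bne  $r4, $r3, L8      | $r0=0 $r1=13 $r2=0 $r3=9 $r4=12 $r5=1 $r6=4 $r7=14  [TAKEN]
PC=3  add  $r6, $r2, $r3     | $r0=0 $r1=13 $r2=0 $r3=9 $r4=12 $r5=1 $r6=9 $r7=14
PC=8  sub  $r2, $r3, $r7     | $r0=0 $r1=13 $r2=65531 $r3=9 $r4=12 $r5=1 $r6=9 $r7=14
PC=9  ori   $r6, $r4, 7      | $r0=0 $r1=13 $r2=65531 $r3=9 $r4=12 $r5=1 $r6=15 $r7=14
PC=10 addi  $r2, $r0, 13     | $r0=0 $r1=13 $r2=13 $r3=9 $r4=12 $r5=1 $r6=15 $r7=14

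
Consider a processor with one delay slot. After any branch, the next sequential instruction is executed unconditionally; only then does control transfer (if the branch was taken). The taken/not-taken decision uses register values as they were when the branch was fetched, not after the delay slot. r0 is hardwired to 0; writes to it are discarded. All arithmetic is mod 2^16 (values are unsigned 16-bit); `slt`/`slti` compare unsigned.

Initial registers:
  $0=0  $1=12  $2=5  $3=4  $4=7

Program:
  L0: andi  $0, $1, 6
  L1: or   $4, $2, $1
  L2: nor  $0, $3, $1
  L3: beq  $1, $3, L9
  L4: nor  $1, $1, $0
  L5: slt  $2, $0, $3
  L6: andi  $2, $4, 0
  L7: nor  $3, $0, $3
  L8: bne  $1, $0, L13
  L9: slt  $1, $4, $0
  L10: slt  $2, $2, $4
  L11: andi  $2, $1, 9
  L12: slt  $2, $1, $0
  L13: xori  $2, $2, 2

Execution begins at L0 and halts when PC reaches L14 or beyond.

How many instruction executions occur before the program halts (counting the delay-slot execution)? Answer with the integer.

11

PC=0  andi  $0, $1, 6        | $0=0 $1=12 $2=5 $3=4 $4=7
PC=1  or   $4, $2, $1        | $0=0 $1=12 $2=5 $3=4 $4=13
PC=2  nor  $0, $3, $1        | $0=0 $1=12 $2=5 $3=4 $4=13
PC=3  beq  $1, $3, L9        | $0=0 $1=12 $2=5 $3=4 $4=13  [not taken]
PC=4  nor  $1, $1, $0        | $0=0 $1=65523 $2=5 $3=4 $4=13
PC=5  slt  $2, $0, $3        | $0=0 $1=65523 $2=1 $3=4 $4=13
PC=6  andi  $2, $4, 0        | $0=0 $1=65523 $2=0 $3=4 $4=13
PC=7  nor  $3, $0, $3        | $0=0 $1=65523 $2=0 $3=65531 $4=13
PC=8  bne  $1, $0, L13       | $0=0 $1=65523 $2=0 $3=65531 $4=13  [TAKEN]
PC=9  slt  $1, $4, $0        | $0=0 $1=0 $2=0 $3=65531 $4=13
PC=13 xori  $2, $2, 2        | $0=0 $1=0 $2=2 $3=65531 $4=13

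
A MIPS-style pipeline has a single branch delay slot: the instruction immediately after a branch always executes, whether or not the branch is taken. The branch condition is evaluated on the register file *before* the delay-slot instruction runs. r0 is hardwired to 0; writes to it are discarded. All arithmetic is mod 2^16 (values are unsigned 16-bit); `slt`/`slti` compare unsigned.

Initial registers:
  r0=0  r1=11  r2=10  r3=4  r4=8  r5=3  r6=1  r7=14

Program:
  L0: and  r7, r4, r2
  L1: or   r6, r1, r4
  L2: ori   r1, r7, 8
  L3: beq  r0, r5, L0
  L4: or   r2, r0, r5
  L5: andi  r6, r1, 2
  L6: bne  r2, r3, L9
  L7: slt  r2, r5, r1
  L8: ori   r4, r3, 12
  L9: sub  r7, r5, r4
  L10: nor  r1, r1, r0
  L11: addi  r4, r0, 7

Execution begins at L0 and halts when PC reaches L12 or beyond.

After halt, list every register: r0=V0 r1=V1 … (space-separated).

r0=0 r1=65527 r2=1 r3=4 r4=7 r5=3 r6=0 r7=65531

#0 and  r7, r4, r2 ; 0/11/10/4/8/3/1/8
#1 or   r6, r1, r4 ; 0/11/10/4/8/3/11/8
#2 ori   r1, r7, 8 ; 0/8/10/4/8/3/11/8
#3 beq  r0, r5, L0 ; 0/8/10/4/8/3/11/8 ; →fallthru
#4 or   r2, r0, r5 ; 0/8/3/4/8/3/11/8
#5 andi  r6, r1, 2 ; 0/8/3/4/8/3/0/8
#6 bne  r2, r3, L9 ; 0/8/3/4/8/3/0/8 ; →target
#7 slt  r2, r5, r1 ; 0/8/1/4/8/3/0/8
#9 sub  r7, r5, r4 ; 0/8/1/4/8/3/0/65531
#10 nor  r1, r1, r0 ; 0/65527/1/4/8/3/0/65531
#11 addi  r4, r0, 7 ; 0/65527/1/4/7/3/0/65531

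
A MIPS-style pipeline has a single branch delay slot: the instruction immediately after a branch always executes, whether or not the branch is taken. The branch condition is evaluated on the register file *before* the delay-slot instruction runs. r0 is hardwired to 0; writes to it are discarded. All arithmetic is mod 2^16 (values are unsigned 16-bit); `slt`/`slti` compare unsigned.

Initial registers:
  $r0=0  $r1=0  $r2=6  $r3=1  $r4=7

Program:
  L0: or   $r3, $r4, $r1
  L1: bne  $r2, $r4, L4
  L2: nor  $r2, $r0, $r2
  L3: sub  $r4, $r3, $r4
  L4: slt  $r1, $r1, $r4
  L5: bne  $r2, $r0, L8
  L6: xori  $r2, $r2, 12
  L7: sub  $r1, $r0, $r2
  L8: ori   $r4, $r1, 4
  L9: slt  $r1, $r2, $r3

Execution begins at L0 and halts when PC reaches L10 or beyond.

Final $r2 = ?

65525

  step pc=0: or   $r3, $r4, $r1  regs=(0,0,6,7,7)
  step pc=1: bne  $r2, $r4, L4  cond=T  regs=(0,0,6,7,7)
  step pc=2: nor  $r2, $r0, $r2  regs=(0,0,65529,7,7)
  step pc=4: slt  $r1, $r1, $r4  regs=(0,1,65529,7,7)
  step pc=5: bne  $r2, $r0, L8  cond=T  regs=(0,1,65529,7,7)
  step pc=6: xori  $r2, $r2, 12  regs=(0,1,65525,7,7)
  step pc=8: ori   $r4, $r1, 4  regs=(0,1,65525,7,5)
  step pc=9: slt  $r1, $r2, $r3  regs=(0,0,65525,7,5)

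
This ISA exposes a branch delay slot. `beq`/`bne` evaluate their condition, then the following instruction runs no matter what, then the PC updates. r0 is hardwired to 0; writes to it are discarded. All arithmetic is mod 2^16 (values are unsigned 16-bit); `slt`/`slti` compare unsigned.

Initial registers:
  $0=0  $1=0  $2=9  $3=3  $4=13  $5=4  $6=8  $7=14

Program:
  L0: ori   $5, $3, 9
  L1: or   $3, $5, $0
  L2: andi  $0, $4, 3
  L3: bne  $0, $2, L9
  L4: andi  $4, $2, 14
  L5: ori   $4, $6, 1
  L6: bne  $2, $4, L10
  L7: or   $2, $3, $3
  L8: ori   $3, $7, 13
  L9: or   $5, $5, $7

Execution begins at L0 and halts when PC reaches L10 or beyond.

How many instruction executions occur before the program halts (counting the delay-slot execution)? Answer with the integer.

[0] ori   $5, $3, 9  →  {$0:0, $1:0, $2:9, $3:3, $4:13, $5:11, $6:8, $7:14}
[1] or   $3, $5, $0  →  {$0:0, $1:0, $2:9, $3:11, $4:13, $5:11, $6:8, $7:14}
[2] andi  $0, $4, 3  →  {$0:0, $1:0, $2:9, $3:11, $4:13, $5:11, $6:8, $7:14}
[3] bne  $0, $2, L9  →  {$0:0, $1:0, $2:9, $3:11, $4:13, $5:11, $6:8, $7:14}  ⟨branch taken⟩
[4] andi  $4, $2, 14  →  {$0:0, $1:0, $2:9, $3:11, $4:8, $5:11, $6:8, $7:14}
[9] or   $5, $5, $7  →  {$0:0, $1:0, $2:9, $3:11, $4:8, $5:15, $6:8, $7:14}

6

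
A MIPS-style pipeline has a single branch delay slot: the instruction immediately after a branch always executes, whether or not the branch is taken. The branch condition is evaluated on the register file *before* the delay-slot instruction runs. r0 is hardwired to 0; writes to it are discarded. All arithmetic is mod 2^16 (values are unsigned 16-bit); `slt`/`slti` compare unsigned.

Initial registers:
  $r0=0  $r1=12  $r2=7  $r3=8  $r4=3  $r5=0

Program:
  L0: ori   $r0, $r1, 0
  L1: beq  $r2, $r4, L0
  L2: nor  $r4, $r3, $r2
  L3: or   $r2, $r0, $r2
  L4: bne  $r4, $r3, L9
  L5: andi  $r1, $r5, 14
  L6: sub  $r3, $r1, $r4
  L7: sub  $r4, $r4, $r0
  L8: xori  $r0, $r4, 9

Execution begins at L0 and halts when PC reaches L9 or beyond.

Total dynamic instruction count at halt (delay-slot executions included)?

PC=0  ori   $r0, $r1, 0      | $r0=0 $r1=12 $r2=7 $r3=8 $r4=3 $r5=0
PC=1  beq  $r2, $r4, L0      | $r0=0 $r1=12 $r2=7 $r3=8 $r4=3 $r5=0  [not taken]
PC=2  nor  $r4, $r3, $r2     | $r0=0 $r1=12 $r2=7 $r3=8 $r4=65520 $r5=0
PC=3  or   $r2, $r0, $r2     | $r0=0 $r1=12 $r2=7 $r3=8 $r4=65520 $r5=0
PC=4  bne  $r4, $r3, L9      | $r0=0 $r1=12 $r2=7 $r3=8 $r4=65520 $r5=0  [TAKEN]
PC=5  andi  $r1, $r5, 14     | $r0=0 $r1=0 $r2=7 $r3=8 $r4=65520 $r5=0

6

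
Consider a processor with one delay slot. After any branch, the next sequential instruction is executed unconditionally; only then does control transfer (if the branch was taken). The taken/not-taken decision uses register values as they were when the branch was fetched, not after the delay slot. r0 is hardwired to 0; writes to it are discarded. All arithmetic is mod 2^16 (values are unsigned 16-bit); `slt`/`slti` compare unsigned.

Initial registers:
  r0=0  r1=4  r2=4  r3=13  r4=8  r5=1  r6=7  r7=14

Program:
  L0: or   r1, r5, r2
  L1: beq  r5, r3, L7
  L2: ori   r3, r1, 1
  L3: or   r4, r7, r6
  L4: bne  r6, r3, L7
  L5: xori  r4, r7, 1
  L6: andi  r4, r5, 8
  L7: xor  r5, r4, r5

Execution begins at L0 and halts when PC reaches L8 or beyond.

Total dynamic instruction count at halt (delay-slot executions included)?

[0] or   r1, r5, r2  →  {r0:0, r1:5, r2:4, r3:13, r4:8, r5:1, r6:7, r7:14}
[1] beq  r5, r3, L7  →  {r0:0, r1:5, r2:4, r3:13, r4:8, r5:1, r6:7, r7:14}  ⟨branch fallthrough⟩
[2] ori   r3, r1, 1  →  {r0:0, r1:5, r2:4, r3:5, r4:8, r5:1, r6:7, r7:14}
[3] or   r4, r7, r6  →  {r0:0, r1:5, r2:4, r3:5, r4:15, r5:1, r6:7, r7:14}
[4] bne  r6, r3, L7  →  {r0:0, r1:5, r2:4, r3:5, r4:15, r5:1, r6:7, r7:14}  ⟨branch taken⟩
[5] xori  r4, r7, 1  →  {r0:0, r1:5, r2:4, r3:5, r4:15, r5:1, r6:7, r7:14}
[7] xor  r5, r4, r5  →  {r0:0, r1:5, r2:4, r3:5, r4:15, r5:14, r6:7, r7:14}

7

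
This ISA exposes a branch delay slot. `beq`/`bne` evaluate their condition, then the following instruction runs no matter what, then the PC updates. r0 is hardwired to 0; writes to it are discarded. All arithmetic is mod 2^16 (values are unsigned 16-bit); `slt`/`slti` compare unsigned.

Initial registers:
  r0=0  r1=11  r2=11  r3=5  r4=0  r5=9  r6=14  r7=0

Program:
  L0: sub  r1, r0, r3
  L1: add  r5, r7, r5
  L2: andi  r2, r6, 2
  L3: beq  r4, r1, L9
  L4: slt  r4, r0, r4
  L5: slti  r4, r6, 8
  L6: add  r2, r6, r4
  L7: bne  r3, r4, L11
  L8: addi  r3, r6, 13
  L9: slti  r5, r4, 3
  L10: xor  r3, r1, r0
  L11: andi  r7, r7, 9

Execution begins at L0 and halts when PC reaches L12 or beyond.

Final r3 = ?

[0] sub  r1, r0, r3  →  {r0:0, r1:65531, r2:11, r3:5, r4:0, r5:9, r6:14, r7:0}
[1] add  r5, r7, r5  →  {r0:0, r1:65531, r2:11, r3:5, r4:0, r5:9, r6:14, r7:0}
[2] andi  r2, r6, 2  →  {r0:0, r1:65531, r2:2, r3:5, r4:0, r5:9, r6:14, r7:0}
[3] beq  r4, r1, L9  →  {r0:0, r1:65531, r2:2, r3:5, r4:0, r5:9, r6:14, r7:0}  ⟨branch fallthrough⟩
[4] slt  r4, r0, r4  →  {r0:0, r1:65531, r2:2, r3:5, r4:0, r5:9, r6:14, r7:0}
[5] slti  r4, r6, 8  →  {r0:0, r1:65531, r2:2, r3:5, r4:0, r5:9, r6:14, r7:0}
[6] add  r2, r6, r4  →  {r0:0, r1:65531, r2:14, r3:5, r4:0, r5:9, r6:14, r7:0}
[7] bne  r3, r4, L11  →  {r0:0, r1:65531, r2:14, r3:5, r4:0, r5:9, r6:14, r7:0}  ⟨branch taken⟩
[8] addi  r3, r6, 13  →  {r0:0, r1:65531, r2:14, r3:27, r4:0, r5:9, r6:14, r7:0}
[11] andi  r7, r7, 9  →  {r0:0, r1:65531, r2:14, r3:27, r4:0, r5:9, r6:14, r7:0}

27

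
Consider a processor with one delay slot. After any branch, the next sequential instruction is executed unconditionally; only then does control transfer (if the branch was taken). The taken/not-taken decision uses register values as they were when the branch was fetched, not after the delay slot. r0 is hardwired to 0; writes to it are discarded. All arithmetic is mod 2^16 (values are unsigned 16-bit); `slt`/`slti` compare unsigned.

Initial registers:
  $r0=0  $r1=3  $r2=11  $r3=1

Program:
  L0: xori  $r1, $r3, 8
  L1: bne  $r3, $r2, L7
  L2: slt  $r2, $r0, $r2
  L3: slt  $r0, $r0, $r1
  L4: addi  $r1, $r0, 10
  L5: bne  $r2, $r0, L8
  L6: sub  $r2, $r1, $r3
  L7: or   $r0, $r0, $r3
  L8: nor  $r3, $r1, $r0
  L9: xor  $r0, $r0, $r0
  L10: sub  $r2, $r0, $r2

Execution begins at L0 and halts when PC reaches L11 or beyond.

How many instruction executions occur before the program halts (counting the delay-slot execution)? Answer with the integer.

PC=0  xori  $r1, $r3, 8      | $r0=0 $r1=9 $r2=11 $r3=1
PC=1  bne  $r3, $r2, L7      | $r0=0 $r1=9 $r2=11 $r3=1  [TAKEN]
PC=2  slt  $r2, $r0, $r2     | $r0=0 $r1=9 $r2=1 $r3=1
PC=7  or   $r0, $r0, $r3     | $r0=0 $r1=9 $r2=1 $r3=1
PC=8  nor  $r3, $r1, $r0     | $r0=0 $r1=9 $r2=1 $r3=65526
PC=9  xor  $r0, $r0, $r0     | $r0=0 $r1=9 $r2=1 $r3=65526
PC=10 sub  $r2, $r0, $r2     | $r0=0 $r1=9 $r2=65535 $r3=65526

7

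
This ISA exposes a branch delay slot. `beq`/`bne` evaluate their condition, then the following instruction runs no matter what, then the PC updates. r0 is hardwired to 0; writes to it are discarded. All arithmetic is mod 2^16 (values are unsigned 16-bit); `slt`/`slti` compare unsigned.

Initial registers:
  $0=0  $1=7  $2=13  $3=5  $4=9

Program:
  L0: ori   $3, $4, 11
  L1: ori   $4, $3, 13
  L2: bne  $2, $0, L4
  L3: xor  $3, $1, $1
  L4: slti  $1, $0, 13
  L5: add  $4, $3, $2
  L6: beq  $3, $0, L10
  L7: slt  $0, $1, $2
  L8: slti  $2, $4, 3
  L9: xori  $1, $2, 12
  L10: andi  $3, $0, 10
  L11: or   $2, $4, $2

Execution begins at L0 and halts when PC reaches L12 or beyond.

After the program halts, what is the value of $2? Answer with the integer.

PC=0  ori   $3, $4, 11       | $0=0 $1=7 $2=13 $3=11 $4=9
PC=1  ori   $4, $3, 13       | $0=0 $1=7 $2=13 $3=11 $4=15
PC=2  bne  $2, $0, L4        | $0=0 $1=7 $2=13 $3=11 $4=15  [TAKEN]
PC=3  xor  $3, $1, $1        | $0=0 $1=7 $2=13 $3=0 $4=15
PC=4  slti  $1, $0, 13       | $0=0 $1=1 $2=13 $3=0 $4=15
PC=5  add  $4, $3, $2        | $0=0 $1=1 $2=13 $3=0 $4=13
PC=6  beq  $3, $0, L10       | $0=0 $1=1 $2=13 $3=0 $4=13  [TAKEN]
PC=7  slt  $0, $1, $2        | $0=0 $1=1 $2=13 $3=0 $4=13
PC=10 andi  $3, $0, 10       | $0=0 $1=1 $2=13 $3=0 $4=13
PC=11 or   $2, $4, $2        | $0=0 $1=1 $2=13 $3=0 $4=13

13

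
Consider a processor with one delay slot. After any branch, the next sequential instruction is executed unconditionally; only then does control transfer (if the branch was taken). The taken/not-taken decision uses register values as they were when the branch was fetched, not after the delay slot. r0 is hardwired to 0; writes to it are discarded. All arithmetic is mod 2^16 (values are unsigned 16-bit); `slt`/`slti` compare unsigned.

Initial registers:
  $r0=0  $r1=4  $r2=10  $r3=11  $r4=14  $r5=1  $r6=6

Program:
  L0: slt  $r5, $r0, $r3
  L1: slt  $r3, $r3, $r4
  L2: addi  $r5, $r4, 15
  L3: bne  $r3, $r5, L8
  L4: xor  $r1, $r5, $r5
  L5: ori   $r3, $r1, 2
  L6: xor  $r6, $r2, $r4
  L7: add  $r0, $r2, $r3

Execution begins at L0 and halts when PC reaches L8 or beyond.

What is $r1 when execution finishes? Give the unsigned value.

  step pc=0: slt  $r5, $r0, $r3  regs=(0,4,10,11,14,1,6)
  step pc=1: slt  $r3, $r3, $r4  regs=(0,4,10,1,14,1,6)
  step pc=2: addi  $r5, $r4, 15  regs=(0,4,10,1,14,29,6)
  step pc=3: bne  $r3, $r5, L8  cond=T  regs=(0,4,10,1,14,29,6)
  step pc=4: xor  $r1, $r5, $r5  regs=(0,0,10,1,14,29,6)

0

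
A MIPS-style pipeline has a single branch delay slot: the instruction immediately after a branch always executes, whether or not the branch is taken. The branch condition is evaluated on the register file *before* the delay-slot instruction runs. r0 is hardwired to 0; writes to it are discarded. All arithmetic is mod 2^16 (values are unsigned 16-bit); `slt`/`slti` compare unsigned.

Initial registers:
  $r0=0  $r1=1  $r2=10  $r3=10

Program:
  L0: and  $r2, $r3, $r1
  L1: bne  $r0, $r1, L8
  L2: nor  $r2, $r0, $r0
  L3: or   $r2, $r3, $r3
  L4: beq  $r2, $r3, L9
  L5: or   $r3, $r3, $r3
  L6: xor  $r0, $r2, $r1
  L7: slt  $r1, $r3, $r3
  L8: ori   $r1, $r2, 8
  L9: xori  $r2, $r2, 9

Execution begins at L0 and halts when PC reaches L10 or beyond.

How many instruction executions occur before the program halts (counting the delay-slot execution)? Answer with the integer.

5

PC=0  and  $r2, $r3, $r1     | $r0=0 $r1=1 $r2=0 $r3=10
PC=1  bne  $r0, $r1, L8      | $r0=0 $r1=1 $r2=0 $r3=10  [TAKEN]
PC=2  nor  $r2, $r0, $r0     | $r0=0 $r1=1 $r2=65535 $r3=10
PC=8  ori   $r1, $r2, 8      | $r0=0 $r1=65535 $r2=65535 $r3=10
PC=9  xori  $r2, $r2, 9      | $r0=0 $r1=65535 $r2=65526 $r3=10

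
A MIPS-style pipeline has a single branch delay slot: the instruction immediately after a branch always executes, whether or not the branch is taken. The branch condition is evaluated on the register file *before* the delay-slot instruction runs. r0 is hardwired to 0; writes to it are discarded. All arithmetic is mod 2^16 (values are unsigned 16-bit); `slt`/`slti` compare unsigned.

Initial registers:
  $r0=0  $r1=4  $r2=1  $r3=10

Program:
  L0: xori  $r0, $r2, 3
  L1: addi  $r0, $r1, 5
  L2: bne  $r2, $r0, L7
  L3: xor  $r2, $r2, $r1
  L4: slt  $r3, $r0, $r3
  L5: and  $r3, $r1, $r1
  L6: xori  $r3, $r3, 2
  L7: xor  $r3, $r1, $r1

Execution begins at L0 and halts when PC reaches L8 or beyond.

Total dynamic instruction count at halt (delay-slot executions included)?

5

PC=0  xori  $r0, $r2, 3      | $r0=0 $r1=4 $r2=1 $r3=10
PC=1  addi  $r0, $r1, 5      | $r0=0 $r1=4 $r2=1 $r3=10
PC=2  bne  $r2, $r0, L7      | $r0=0 $r1=4 $r2=1 $r3=10  [TAKEN]
PC=3  xor  $r2, $r2, $r1     | $r0=0 $r1=4 $r2=5 $r3=10
PC=7  xor  $r3, $r1, $r1     | $r0=0 $r1=4 $r2=5 $r3=0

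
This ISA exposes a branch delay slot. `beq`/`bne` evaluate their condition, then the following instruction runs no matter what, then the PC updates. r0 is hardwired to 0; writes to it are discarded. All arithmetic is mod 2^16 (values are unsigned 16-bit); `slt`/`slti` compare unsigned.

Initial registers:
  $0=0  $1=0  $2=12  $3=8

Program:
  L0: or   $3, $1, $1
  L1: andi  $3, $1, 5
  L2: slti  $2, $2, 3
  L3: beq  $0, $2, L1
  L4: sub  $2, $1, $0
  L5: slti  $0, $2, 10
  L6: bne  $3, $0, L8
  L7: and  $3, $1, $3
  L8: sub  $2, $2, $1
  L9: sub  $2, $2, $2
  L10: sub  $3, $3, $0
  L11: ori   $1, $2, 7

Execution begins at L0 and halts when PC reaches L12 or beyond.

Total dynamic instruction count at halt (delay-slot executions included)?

16

PC=0  or   $3, $1, $1        | $0=0 $1=0 $2=12 $3=0
PC=1  andi  $3, $1, 5        | $0=0 $1=0 $2=12 $3=0
PC=2  slti  $2, $2, 3        | $0=0 $1=0 $2=0 $3=0
PC=3  beq  $0, $2, L1        | $0=0 $1=0 $2=0 $3=0  [TAKEN]
PC=4  sub  $2, $1, $0        | $0=0 $1=0 $2=0 $3=0
PC=1  andi  $3, $1, 5        | $0=0 $1=0 $2=0 $3=0
PC=2  slti  $2, $2, 3        | $0=0 $1=0 $2=1 $3=0
PC=3  beq  $0, $2, L1        | $0=0 $1=0 $2=1 $3=0  [not taken]
PC=4  sub  $2, $1, $0        | $0=0 $1=0 $2=0 $3=0
PC=5  slti  $0, $2, 10       | $0=0 $1=0 $2=0 $3=0
PC=6  bne  $3, $0, L8        | $0=0 $1=0 $2=0 $3=0  [not taken]
PC=7  and  $3, $1, $3        | $0=0 $1=0 $2=0 $3=0
PC=8  sub  $2, $2, $1        | $0=0 $1=0 $2=0 $3=0
PC=9  sub  $2, $2, $2        | $0=0 $1=0 $2=0 $3=0
PC=10 sub  $3, $3, $0        | $0=0 $1=0 $2=0 $3=0
PC=11 ori   $1, $2, 7        | $0=0 $1=7 $2=0 $3=0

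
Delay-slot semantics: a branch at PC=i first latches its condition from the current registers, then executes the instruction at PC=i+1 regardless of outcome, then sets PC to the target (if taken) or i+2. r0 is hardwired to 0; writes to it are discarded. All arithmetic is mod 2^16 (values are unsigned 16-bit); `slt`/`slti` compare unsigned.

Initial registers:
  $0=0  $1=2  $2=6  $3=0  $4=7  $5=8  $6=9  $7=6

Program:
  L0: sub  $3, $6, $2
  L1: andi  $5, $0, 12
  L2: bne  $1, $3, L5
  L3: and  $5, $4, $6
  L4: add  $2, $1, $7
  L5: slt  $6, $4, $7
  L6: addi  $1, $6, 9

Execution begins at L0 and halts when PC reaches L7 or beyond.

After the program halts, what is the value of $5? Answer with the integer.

PC=0  sub  $3, $6, $2        | $0=0 $1=2 $2=6 $3=3 $4=7 $5=8 $6=9 $7=6
PC=1  andi  $5, $0, 12       | $0=0 $1=2 $2=6 $3=3 $4=7 $5=0 $6=9 $7=6
PC=2  bne  $1, $3, L5        | $0=0 $1=2 $2=6 $3=3 $4=7 $5=0 $6=9 $7=6  [TAKEN]
PC=3  and  $5, $4, $6        | $0=0 $1=2 $2=6 $3=3 $4=7 $5=1 $6=9 $7=6
PC=5  slt  $6, $4, $7        | $0=0 $1=2 $2=6 $3=3 $4=7 $5=1 $6=0 $7=6
PC=6  addi  $1, $6, 9        | $0=0 $1=9 $2=6 $3=3 $4=7 $5=1 $6=0 $7=6

1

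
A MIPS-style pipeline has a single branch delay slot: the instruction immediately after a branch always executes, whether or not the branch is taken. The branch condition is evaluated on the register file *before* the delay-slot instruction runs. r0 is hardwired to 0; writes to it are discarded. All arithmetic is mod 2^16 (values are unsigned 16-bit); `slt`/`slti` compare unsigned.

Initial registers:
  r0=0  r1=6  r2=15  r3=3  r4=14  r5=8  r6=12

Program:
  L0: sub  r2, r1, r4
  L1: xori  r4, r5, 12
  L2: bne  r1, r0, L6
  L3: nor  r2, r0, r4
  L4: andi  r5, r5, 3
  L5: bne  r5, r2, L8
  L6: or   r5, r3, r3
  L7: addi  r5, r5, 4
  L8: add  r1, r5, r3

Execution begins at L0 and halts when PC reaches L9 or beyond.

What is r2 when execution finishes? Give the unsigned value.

65531

PC=0  sub  r2, r1, r4        | r0=0 r1=6 r2=65528 r3=3 r4=14 r5=8 r6=12
PC=1  xori  r4, r5, 12       | r0=0 r1=6 r2=65528 r3=3 r4=4 r5=8 r6=12
PC=2  bne  r1, r0, L6        | r0=0 r1=6 r2=65528 r3=3 r4=4 r5=8 r6=12  [TAKEN]
PC=3  nor  r2, r0, r4        | r0=0 r1=6 r2=65531 r3=3 r4=4 r5=8 r6=12
PC=6  or   r5, r3, r3        | r0=0 r1=6 r2=65531 r3=3 r4=4 r5=3 r6=12
PC=7  addi  r5, r5, 4        | r0=0 r1=6 r2=65531 r3=3 r4=4 r5=7 r6=12
PC=8  add  r1, r5, r3        | r0=0 r1=10 r2=65531 r3=3 r4=4 r5=7 r6=12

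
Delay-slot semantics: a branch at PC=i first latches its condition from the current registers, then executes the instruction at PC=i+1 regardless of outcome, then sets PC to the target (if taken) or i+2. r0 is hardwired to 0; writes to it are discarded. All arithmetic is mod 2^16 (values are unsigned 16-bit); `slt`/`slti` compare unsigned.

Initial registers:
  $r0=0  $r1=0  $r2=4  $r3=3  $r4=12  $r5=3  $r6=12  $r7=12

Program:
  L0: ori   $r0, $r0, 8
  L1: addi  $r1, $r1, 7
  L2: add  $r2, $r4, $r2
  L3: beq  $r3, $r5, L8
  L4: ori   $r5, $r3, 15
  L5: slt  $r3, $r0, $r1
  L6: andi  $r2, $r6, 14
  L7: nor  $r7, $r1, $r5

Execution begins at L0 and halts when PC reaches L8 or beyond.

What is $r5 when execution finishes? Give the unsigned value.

15

[0] ori   $r0, $r0, 8  →  {$r0:0, $r1:0, $r2:4, $r3:3, $r4:12, $r5:3, $r6:12, $r7:12}
[1] addi  $r1, $r1, 7  →  {$r0:0, $r1:7, $r2:4, $r3:3, $r4:12, $r5:3, $r6:12, $r7:12}
[2] add  $r2, $r4, $r2  →  {$r0:0, $r1:7, $r2:16, $r3:3, $r4:12, $r5:3, $r6:12, $r7:12}
[3] beq  $r3, $r5, L8  →  {$r0:0, $r1:7, $r2:16, $r3:3, $r4:12, $r5:3, $r6:12, $r7:12}  ⟨branch taken⟩
[4] ori   $r5, $r3, 15  →  {$r0:0, $r1:7, $r2:16, $r3:3, $r4:12, $r5:15, $r6:12, $r7:12}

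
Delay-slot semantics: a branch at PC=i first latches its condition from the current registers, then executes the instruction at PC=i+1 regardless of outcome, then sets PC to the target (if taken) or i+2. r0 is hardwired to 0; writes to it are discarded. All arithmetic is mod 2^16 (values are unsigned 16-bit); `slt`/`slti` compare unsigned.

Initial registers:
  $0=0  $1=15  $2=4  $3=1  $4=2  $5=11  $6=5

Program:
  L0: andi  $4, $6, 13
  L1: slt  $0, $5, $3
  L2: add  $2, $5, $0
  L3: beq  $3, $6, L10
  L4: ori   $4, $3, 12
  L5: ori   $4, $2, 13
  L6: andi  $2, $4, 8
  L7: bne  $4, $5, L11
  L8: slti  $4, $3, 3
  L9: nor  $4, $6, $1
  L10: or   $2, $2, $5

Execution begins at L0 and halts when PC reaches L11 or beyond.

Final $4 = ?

#0 andi  $4, $6, 13 ; 0/15/4/1/5/11/5
#1 slt  $0, $5, $3 ; 0/15/4/1/5/11/5
#2 add  $2, $5, $0 ; 0/15/11/1/5/11/5
#3 beq  $3, $6, L10 ; 0/15/11/1/5/11/5 ; →fallthru
#4 ori   $4, $3, 12 ; 0/15/11/1/13/11/5
#5 ori   $4, $2, 13 ; 0/15/11/1/15/11/5
#6 andi  $2, $4, 8 ; 0/15/8/1/15/11/5
#7 bne  $4, $5, L11 ; 0/15/8/1/15/11/5 ; →target
#8 slti  $4, $3, 3 ; 0/15/8/1/1/11/5

1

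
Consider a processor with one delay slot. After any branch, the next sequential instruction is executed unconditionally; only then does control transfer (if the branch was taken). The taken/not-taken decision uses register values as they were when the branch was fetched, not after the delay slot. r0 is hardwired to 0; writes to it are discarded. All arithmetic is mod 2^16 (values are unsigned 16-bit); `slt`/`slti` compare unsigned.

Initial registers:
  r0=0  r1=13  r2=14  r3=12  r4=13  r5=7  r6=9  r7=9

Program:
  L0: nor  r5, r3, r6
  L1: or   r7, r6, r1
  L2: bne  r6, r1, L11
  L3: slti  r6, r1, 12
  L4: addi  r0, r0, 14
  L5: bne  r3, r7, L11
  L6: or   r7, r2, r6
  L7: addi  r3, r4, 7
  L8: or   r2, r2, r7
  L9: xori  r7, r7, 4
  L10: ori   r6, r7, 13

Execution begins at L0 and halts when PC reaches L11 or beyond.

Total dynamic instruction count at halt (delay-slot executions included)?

4

PC=0  nor  r5, r3, r6        | r0=0 r1=13 r2=14 r3=12 r4=13 r5=65522 r6=9 r7=9
PC=1  or   r7, r6, r1        | r0=0 r1=13 r2=14 r3=12 r4=13 r5=65522 r6=9 r7=13
PC=2  bne  r6, r1, L11       | r0=0 r1=13 r2=14 r3=12 r4=13 r5=65522 r6=9 r7=13  [TAKEN]
PC=3  slti  r6, r1, 12       | r0=0 r1=13 r2=14 r3=12 r4=13 r5=65522 r6=0 r7=13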